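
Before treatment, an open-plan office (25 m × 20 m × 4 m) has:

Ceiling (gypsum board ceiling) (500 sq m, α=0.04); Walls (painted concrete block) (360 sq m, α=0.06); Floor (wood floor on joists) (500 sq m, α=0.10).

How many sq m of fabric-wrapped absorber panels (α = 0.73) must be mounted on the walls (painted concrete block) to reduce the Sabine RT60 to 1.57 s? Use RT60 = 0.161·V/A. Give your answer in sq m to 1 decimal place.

169.4

Equivalent absorption area: A₁ = 500×0.04 + 360×0.06 + 500×0.10 = 91.600 sq m.
Required A₂ = 0.161·2000/1.57 = 205.096 sabins.
Absorption to add: 205.096 − 91.600 = 113.496 sabins.
Each sq m of panel replacing the walls (painted concrete block) adds (0.73 − 0.06) = 0.67 sabins.
Panel area = 113.496 / 0.67 = 169.4 sq m.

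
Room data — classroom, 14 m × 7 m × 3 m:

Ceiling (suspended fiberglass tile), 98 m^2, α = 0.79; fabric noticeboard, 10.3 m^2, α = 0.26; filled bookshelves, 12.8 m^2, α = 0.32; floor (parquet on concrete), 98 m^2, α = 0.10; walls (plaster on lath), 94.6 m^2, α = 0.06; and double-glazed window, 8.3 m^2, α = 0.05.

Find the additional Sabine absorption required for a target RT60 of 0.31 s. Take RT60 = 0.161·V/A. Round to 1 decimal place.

A₁ = Σ Sᵢαᵢ = 98·0.79 + 10.3·0.26 + 12.8·0.32 + 98·0.10 + 94.6·0.06 + 8.3·0.05 = 100.085 sabins.
V = 294 m³. Required absorption A₂ = 0.161 × 294 / 0.31 = 152.690 sabins.
ΔA = A₂ − A₁ = 152.690 − 100.085 = 52.6 sabins.

52.6 sabins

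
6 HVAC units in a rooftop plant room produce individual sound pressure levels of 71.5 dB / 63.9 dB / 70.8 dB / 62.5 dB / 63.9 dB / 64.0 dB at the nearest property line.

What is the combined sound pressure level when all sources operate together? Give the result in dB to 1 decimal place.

75.5 dB

Σ 10^(Lᵢ/10) = 3.535e+07.
Combined level = 10 log₁₀(3.535e+07) = 75.5 dB.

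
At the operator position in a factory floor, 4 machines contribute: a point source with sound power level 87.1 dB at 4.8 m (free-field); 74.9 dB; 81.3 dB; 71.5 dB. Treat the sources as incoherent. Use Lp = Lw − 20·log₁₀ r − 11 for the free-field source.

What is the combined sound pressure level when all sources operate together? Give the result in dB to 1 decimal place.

82.6 dB

Source at 4.8 m: Lp = 87.1 − 20·log₁₀(4.8) − 11 = 62.5 dB.
Σ 10^(Lᵢ/10) = 1.817e+08.
Back to dB: 10·log₁₀ Σ = 82.6 dB.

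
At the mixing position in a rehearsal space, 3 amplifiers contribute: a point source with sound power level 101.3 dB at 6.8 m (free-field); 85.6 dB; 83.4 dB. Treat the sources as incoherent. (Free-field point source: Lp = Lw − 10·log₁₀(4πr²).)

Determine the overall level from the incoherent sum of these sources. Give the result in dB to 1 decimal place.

87.8 dB

Source at 6.8 m: Lp = 101.3 − 10·log₁₀(4π·6.8²) = 101.3 − 10·log₁₀(581.069) = 73.7 dB.
Converting to relative power and adding: 10^(73.7/10) + 10^(85.6/10) + 10^(83.4/10) = 6.053e+08.
Combined level = 10 log₁₀(6.053e+08) = 87.8 dB.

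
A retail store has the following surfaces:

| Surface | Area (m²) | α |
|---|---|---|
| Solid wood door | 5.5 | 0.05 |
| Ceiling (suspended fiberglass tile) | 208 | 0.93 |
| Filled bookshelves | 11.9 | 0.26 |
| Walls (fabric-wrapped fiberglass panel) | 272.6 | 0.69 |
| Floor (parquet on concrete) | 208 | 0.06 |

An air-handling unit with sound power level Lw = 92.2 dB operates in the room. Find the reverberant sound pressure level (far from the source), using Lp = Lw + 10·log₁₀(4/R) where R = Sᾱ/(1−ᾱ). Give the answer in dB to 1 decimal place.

A = 397.383 sabins; S = 706.0 m².
ᾱ = 397.383/706.0 = 0.5629; R = Sᾱ/(1−ᾱ) = 397.383/(1−0.5629) = 909.135 m².
Lp = 92.2 + 10·log₁₀(4/909.135) = 92.2 + (-23.57) = 68.6 dB.

68.6 dB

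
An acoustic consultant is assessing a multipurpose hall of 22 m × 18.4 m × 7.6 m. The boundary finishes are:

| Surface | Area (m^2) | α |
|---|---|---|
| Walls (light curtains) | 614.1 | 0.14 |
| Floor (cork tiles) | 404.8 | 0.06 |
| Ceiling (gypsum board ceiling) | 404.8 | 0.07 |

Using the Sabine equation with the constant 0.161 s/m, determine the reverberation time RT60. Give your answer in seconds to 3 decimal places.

Total absorption A = 614.1×0.14 + 404.8×0.06 + 404.8×0.07
  = 85.974 + 24.288 + 28.336 = 138.598 m^2 sabins.
V = 22·18.4·7.6 = 3076.48 m³.
T = 0.161 V/A = 0.161·3076.48/138.598 = 3.574 s.

3.574 sec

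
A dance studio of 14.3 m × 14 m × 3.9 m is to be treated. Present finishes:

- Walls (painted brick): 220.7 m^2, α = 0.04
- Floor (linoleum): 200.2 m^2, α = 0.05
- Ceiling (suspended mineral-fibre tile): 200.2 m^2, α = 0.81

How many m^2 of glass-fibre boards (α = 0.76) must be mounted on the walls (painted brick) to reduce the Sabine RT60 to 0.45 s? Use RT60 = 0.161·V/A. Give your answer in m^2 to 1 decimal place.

Equivalent absorption area: A₁ = 220.7*0.04 + 200.2*0.05 + 200.2*0.81 = 181.000 m^2.
Required A₂ = 0.161·780.78/0.45 = 279.346 sabins.
Absorption to add: 279.346 − 181.000 = 98.346 sabins.
Net gain per m^2: Δα = 0.76 − 0.04 = 0.72.
Area = ΔA/Δα = 98.346/0.72 = 136.6 m^2.

136.6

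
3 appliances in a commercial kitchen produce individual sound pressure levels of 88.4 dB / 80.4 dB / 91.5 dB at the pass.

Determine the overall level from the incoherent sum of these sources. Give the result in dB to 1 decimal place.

Σ 10^(Lᵢ/10) = 2.214e+09.
Combined level = 10 log₁₀(2.214e+09) = 93.5 dB.

93.5 dB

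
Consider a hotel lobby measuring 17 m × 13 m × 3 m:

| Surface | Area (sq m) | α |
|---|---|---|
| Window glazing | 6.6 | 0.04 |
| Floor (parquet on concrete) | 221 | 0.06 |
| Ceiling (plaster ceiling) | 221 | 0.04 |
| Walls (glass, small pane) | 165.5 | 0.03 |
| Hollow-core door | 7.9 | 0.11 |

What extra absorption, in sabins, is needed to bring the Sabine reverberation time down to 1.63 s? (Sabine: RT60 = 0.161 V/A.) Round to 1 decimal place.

A₁ = Σ Sᵢαᵢ = 6.6×0.04 + 221×0.06 + 221×0.04 + 165.5×0.03 + 7.9×0.11 = 28.198 sabins.
Target A₂ = 0.161·663/1.63 = 65.487 sabins (V = 663 m³).
Additional absorption ΔA = 65.487 − 28.198 = 37.3 sabins.

37.3 sabins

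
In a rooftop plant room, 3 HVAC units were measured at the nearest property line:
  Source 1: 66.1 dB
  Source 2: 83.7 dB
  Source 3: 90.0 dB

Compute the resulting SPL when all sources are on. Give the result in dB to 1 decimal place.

Converting to relative power and adding: 10^(66.1/10) + 10^(83.7/10) + 10^(90.0/10) = 1.238e+09.
L_total = 10·log₁₀(1.238e+09) = 90.9 dB.

90.9 dB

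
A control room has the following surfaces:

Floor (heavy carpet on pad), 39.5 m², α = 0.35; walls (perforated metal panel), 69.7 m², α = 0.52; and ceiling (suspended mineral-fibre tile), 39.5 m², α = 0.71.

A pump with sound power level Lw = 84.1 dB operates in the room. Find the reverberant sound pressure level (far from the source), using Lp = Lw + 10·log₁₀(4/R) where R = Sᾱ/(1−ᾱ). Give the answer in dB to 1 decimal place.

68.0 dB

Σ(Sᵢαᵢ) = 39.5·0.35 + 69.7·0.52 + 39.5·0.71 = 78.114; total area S = 148.7 m².
ᾱ = 0.5253, so room constant R = A/(1−ᾱ) = 164.554 m².
Lp = 84.1 + 10·log₁₀(4/164.554) = 84.1 + (-16.14) = 68.0 dB.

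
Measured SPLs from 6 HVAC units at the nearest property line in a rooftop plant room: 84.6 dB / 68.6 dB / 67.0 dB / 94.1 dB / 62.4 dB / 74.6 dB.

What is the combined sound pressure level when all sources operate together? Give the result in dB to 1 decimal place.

Sum in the linear (power) domain: Σ 10^(Lᵢ/10) = 10^(84.6/10) + 10^(68.6/10) + 10^(67.0/10) + 10^(94.1/10) + 10^(62.4/10) + 10^(74.6/10) = 2.902e+09.
Back to dB: 10·log₁₀ Σ = 94.6 dB.

94.6 dB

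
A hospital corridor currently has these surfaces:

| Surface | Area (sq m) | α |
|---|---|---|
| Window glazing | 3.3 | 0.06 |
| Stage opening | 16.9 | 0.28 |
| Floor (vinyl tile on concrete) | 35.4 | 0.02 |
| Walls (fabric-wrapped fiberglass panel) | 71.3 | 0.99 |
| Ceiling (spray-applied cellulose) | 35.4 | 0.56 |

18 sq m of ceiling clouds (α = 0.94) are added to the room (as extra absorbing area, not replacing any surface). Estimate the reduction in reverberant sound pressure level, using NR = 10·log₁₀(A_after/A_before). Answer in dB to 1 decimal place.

0.7 dB

Summing Sᵢαᵢ: 0.198 + 4.732 + 0.708 + 70.587 + 19.824 → A_before = 96.049 sabins.
Added absorption = 18 × 0.94 = 16.920 sabins.
A_after = 96.049 + 16.920 = 112.969 sabins.
Reduction = 10 log₁₀(A_after/A_before) = 10 log₁₀(1.1762) = 0.7 dB.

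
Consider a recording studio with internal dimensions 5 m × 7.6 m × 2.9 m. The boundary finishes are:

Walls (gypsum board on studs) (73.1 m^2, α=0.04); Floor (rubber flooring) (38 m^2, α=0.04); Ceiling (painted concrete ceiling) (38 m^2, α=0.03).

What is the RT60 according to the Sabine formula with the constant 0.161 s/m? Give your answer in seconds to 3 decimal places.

3.177 s

Total absorption A = 73.1·0.04 + 38·0.04 + 38·0.03
  = 2.924 + 1.520 + 1.140 = 5.584 m^2 sabins.
Room volume: 110.2 m³.
RT60 = 0.161 · V / A = 0.161 × 110.2 / 5.584 = 3.177 s.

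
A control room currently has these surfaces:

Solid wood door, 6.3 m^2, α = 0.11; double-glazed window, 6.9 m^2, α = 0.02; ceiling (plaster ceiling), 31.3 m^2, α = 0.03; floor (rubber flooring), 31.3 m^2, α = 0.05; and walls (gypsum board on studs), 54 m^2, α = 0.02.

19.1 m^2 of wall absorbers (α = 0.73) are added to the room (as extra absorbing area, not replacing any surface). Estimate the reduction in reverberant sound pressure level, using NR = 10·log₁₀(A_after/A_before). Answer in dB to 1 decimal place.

Equivalent absorption area: A_before = 6.3*0.11 + 6.9*0.02 + 31.3*0.03 + 31.3*0.05 + 54*0.02 = 4.415 m^2.
Added absorption = 19.1 × 0.73 = 13.943 sabins.
A_after = 4.415 + 13.943 = 18.358 sabins.
Reduction = 10 log₁₀(A_after/A_before) = 10 log₁₀(4.1581) = 6.2 dB.

6.2 dB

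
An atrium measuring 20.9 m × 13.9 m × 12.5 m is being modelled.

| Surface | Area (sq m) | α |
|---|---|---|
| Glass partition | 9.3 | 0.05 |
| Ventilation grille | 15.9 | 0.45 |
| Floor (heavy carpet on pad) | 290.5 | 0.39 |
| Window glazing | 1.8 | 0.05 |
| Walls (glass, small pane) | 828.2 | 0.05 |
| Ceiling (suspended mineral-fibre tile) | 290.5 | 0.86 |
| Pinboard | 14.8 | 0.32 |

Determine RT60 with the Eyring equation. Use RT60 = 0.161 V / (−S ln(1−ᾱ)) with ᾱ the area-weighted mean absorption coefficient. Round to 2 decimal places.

1.19 sec

Total surface area S = 9.3 + 15.9 + 290.5 + 1.8 + 828.2 + 290.5 + 14.8 = 1451.0 sq m.
Σ(Sᵢαᵢ) = 9.3·0.05 + 15.9·0.45 + 290.5·0.39 + 1.8·0.05 + 828.2·0.05 + 290.5·0.86 + 14.8·0.32 = 416.981.
Mean coefficient ᾱ = A/S = 0.2874.
Eyring denominator: −S ln(1−ᾱ) = 491.650.
V = 20.9 × 13.9 × 12.5 = 3631.375 m³.
RT60 = 0.161 × 3631.375 / 491.650 = 1.19 s.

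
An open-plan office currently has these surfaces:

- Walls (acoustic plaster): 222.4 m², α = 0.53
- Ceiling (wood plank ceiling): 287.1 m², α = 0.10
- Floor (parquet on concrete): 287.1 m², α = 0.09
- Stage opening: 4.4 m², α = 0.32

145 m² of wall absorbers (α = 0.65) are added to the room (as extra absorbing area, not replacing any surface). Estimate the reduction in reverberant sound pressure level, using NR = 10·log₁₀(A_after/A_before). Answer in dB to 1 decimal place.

A_before = Σ Sᵢαᵢ = 222.4×0.53 + 287.1×0.10 + 287.1×0.09 + 4.4×0.32 = 173.829 sabins.
Added absorption = 145 × 0.65 = 94.250 sabins.
A_after = 173.829 + 94.250 = 268.079 sabins.
Reduction = 10 log₁₀(A_after/A_before) = 10 log₁₀(1.5422) = 1.9 dB.

1.9 dB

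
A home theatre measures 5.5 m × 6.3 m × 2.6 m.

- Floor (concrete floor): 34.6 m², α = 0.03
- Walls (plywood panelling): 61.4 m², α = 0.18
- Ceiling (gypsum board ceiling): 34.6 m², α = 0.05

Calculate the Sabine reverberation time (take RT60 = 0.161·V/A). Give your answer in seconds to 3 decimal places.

1.050 s

A = Σ Sᵢαᵢ = 34.6*0.03 + 61.4*0.18 + 34.6*0.05 = 13.820 sabins.
V = 5.5·6.3·2.6 = 90.09 m³.
Sabine: RT60 = 0.161 × 90.09 / 13.820 = 1.050 s.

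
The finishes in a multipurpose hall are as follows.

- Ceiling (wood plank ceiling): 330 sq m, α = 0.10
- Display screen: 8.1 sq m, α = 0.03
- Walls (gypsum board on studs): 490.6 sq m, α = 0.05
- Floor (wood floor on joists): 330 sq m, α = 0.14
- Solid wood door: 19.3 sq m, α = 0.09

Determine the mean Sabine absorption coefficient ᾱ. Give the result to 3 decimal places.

0.090

S = Σ Sᵢ = 330 + 8.1 + 490.6 + 330 + 19.3 = 1178.0 sq m.
Weighted sum Σ Sα = 105.710.
ᾱ = A/S = 0.090.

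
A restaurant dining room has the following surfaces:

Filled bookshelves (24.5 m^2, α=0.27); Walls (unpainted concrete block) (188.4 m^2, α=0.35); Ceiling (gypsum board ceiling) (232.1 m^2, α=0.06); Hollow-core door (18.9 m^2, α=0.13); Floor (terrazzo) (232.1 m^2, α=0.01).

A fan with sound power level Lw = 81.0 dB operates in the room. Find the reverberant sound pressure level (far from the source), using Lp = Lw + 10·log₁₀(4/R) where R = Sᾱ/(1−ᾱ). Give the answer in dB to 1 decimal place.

A = 91.259 sabins; S = 696.0 m^2.
ᾱ = 91.259/696.0 = 0.1311; R = Sᾱ/(1−ᾱ) = 91.259/(1−0.1311) = 105.028 m^2.
Lp = 81.0 + 10·log₁₀(4/105.028) = 81.0 + (-14.19) = 66.8 dB.

66.8 dB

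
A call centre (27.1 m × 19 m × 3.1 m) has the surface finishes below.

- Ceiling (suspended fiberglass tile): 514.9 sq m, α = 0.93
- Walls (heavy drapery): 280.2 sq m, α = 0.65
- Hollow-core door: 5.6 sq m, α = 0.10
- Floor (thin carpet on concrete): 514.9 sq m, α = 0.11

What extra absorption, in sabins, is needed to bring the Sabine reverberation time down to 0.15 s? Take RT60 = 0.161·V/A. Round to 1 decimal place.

995.1 sabins

Summing Sᵢαᵢ: 478.857 + 182.130 + 0.560 + 56.639 → A₁ = 718.186 sabins.
V = 1596.19 m³. Required absorption A₂ = 0.161 × 1596.19 / 0.15 = 1713.244 sabins.
ΔA = A₂ − A₁ = 1713.244 − 718.186 = 995.1 sabins.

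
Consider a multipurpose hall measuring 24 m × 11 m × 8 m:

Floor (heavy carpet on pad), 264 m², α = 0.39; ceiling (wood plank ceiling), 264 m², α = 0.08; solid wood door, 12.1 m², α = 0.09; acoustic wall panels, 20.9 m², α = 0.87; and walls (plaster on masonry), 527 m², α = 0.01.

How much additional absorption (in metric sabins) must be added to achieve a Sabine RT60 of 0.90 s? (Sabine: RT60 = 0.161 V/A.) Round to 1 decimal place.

Equivalent absorption area: A₁ = 264*0.39 + 264*0.08 + 12.1*0.09 + 20.9*0.87 + 527*0.01 = 148.622 m².
For T = 0.90 s, need A₂ = 0.161·V/T = 0.161·2112/0.90 = 377.813 sabins.
Additional absorption ΔA = 377.813 − 148.622 = 229.2 sabins.

229.2 sabins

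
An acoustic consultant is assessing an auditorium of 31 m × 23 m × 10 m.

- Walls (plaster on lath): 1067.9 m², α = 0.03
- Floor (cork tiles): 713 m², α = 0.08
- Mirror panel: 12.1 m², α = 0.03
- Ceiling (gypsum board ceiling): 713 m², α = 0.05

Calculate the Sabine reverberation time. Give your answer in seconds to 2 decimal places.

9.18 s

Summing Sᵢαᵢ: 32.037 + 57.040 + 0.363 + 35.650 → A = 125.090 sabins.
V = 31·23·10 = 7130 m³.
Sabine: RT60 = 0.161 × 7130 / 125.090 = 9.18 s.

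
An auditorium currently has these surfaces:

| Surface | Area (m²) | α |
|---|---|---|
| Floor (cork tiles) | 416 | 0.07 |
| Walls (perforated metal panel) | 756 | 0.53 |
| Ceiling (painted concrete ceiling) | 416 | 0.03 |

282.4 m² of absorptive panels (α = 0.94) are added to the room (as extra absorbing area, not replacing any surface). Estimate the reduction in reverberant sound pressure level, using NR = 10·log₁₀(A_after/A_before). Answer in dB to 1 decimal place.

Total absorption A_before = 416×0.07 + 756×0.53 + 416×0.03
  = 29.120 + 400.680 + 12.480 = 442.280 m² sabins.
Added absorption = 282.4 × 0.94 = 265.456 sabins.
A_after = 442.280 + 265.456 = 707.736 sabins.
NR = 10·log₁₀(707.736/442.280) = 2.0 dB.

2.0 dB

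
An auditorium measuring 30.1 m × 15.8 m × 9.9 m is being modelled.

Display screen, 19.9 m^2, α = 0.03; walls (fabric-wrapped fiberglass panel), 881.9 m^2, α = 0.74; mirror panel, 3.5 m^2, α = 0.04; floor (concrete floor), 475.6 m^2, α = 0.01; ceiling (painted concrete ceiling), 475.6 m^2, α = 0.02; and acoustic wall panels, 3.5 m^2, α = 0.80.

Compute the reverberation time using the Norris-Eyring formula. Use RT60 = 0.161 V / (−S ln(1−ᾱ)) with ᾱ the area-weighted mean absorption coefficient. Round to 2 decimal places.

0.91 seconds

Total surface area S = 19.9 + 881.9 + 3.5 + 475.6 + 475.6 + 3.5 = 1860.0 m^2.
Absorption A = 19.9·0.03 + 881.9·0.74 + 3.5·0.04 + 475.6·0.01 + 475.6·0.02 + 3.5·0.80 = 670.411 sabins.
ᾱ = 670.411 / 1860.0 = 0.3604.
Eyring denominator: −S ln(1−ᾱ) = 831.257.
V = 30.1 × 15.8 × 9.9 = 4708.242 m³.
RT60 = 0.161 × 4708.242 / 831.257 = 0.91 s.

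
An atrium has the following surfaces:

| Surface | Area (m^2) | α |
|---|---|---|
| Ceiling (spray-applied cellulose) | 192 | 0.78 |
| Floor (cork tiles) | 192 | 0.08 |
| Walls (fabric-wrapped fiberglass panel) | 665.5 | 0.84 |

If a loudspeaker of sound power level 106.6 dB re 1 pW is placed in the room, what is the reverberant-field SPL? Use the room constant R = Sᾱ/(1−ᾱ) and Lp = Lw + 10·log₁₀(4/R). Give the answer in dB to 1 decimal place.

78.9 dB

Σ(Sᵢαᵢ) = 192×0.78 + 192×0.08 + 665.5×0.84 = 724.140; total area S = 1049.5 m^2.
ᾱ = 0.6900, so room constant R = A/(1−ᾱ) = 2335.935 m^2.
Lp = Lw + 10 log₁₀(4/R) = 106.6 -27.66 = 78.9 dB.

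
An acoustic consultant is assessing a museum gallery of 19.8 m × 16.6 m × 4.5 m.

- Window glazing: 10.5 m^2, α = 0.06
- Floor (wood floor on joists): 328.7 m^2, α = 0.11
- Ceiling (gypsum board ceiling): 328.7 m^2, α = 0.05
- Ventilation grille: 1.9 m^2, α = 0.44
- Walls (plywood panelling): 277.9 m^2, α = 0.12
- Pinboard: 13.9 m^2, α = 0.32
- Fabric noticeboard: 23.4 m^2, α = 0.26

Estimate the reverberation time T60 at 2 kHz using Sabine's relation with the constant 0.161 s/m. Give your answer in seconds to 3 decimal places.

2.431 s

Total absorption A = 10.5×0.06 + 328.7×0.11 + 328.7×0.05 + 1.9×0.44 + 277.9×0.12 + 13.9×0.32 + 23.4×0.26
  = 0.630 + 36.157 + 16.435 + 0.836 + 33.348 + 4.448 + 6.084 = 97.938 m^2 sabins.
Volume V = 19.8 × 16.6 × 4.5 = 1479.06 m³.
Sabine: RT60 = 0.161 × 1479.06 / 97.938 = 2.431 s.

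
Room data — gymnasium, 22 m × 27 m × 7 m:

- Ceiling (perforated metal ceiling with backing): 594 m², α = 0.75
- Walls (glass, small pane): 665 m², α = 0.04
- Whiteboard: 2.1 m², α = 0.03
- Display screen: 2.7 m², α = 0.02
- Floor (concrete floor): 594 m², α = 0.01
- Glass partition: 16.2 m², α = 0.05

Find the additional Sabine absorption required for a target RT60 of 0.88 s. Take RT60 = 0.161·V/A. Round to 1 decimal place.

Equivalent absorption area: A₁ = 594*0.75 + 665*0.04 + 2.1*0.03 + 2.7*0.02 + 594*0.01 + 16.2*0.05 = 478.967 m².
For T = 0.88 s, need A₂ = 0.161·V/T = 0.161·4158/0.88 = 760.725 sabins.
Additional absorption ΔA = 760.725 − 478.967 = 281.8 sabins.

281.8 sabins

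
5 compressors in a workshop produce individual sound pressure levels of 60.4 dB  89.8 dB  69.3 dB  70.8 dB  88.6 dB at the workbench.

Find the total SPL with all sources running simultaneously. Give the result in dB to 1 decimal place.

92.3 dB

Sum in the linear (power) domain: Σ 10^(Lᵢ/10) = 10^(60.4/10) + 10^(89.8/10) + 10^(69.3/10) + 10^(70.8/10) + 10^(88.6/10) = 1.701e+09.
Back to dB: 10·log₁₀ Σ = 92.3 dB.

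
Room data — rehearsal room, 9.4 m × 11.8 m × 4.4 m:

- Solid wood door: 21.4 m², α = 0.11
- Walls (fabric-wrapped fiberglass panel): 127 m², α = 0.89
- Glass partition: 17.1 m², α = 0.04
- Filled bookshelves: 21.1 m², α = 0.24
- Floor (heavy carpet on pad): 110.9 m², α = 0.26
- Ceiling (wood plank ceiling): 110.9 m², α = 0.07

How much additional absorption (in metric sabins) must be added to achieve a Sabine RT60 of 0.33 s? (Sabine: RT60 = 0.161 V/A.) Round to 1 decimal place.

80.4 sabins

A₁ = Σ Sᵢαᵢ = 21.4·0.11 + 127·0.89 + 17.1·0.04 + 21.1·0.24 + 110.9·0.26 + 110.9·0.07 = 157.729 sabins.
Target A₂ = 0.161·488.048/0.33 = 238.108 sabins (V = 488.048 m³).
Shortfall: 238.108 − 157.729 = 80.4 sabins.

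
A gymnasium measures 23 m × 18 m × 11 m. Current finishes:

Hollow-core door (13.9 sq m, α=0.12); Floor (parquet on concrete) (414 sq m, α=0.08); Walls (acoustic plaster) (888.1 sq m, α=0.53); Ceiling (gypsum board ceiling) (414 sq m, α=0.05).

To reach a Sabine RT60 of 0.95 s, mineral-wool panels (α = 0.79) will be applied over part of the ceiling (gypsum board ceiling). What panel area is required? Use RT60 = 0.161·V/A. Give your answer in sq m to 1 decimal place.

331.9

Equivalent absorption area: A₁ = 13.9·0.12 + 414·0.08 + 888.1·0.53 + 414·0.05 = 526.181 sq m.
Required A₂ = 0.161·4554/0.95 = 771.783 sabins.
Absorption to add: 771.783 − 526.181 = 245.602 sabins.
Net gain per sq m: Δα = 0.79 − 0.05 = 0.74.
Area = ΔA/Δα = 245.602/0.74 = 331.9 sq m.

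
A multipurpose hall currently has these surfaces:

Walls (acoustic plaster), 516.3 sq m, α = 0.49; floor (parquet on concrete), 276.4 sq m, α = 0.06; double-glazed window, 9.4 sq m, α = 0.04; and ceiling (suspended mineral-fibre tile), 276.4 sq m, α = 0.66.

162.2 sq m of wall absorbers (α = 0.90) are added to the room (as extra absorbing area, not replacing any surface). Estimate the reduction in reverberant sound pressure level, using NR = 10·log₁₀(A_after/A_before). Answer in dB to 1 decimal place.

1.2 dB

A_before = Σ Sᵢαᵢ = 516.3·0.49 + 276.4·0.06 + 9.4·0.04 + 276.4·0.66 = 452.371 sabins.
Added absorption = 162.2 × 0.90 = 145.980 sabins.
New total A_after = 598.351 sabins.
Reduction = 10 log₁₀(A_after/A_before) = 10 log₁₀(1.3227) = 1.2 dB.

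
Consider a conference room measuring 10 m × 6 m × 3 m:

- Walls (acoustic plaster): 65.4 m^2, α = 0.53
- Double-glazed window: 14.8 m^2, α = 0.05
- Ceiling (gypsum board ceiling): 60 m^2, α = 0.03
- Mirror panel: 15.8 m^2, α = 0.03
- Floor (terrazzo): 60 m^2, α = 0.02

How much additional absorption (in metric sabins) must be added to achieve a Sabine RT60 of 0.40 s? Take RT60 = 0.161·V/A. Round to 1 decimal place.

Equivalent absorption area: A₁ = 65.4*0.53 + 14.8*0.05 + 60*0.03 + 15.8*0.03 + 60*0.02 = 38.876 m^2.
For T = 0.40 s, need A₂ = 0.161·V/T = 0.161·180/0.40 = 72.450 sabins.
Additional absorption ΔA = 72.450 − 38.876 = 33.6 sabins.

33.6 sabins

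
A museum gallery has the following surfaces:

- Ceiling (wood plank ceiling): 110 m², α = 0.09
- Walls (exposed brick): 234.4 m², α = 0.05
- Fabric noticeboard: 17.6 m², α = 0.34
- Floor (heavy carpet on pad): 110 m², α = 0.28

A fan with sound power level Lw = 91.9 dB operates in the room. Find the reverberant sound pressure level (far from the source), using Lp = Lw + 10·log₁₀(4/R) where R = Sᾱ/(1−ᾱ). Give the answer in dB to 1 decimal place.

79.7 dB

Σ(Sᵢαᵢ) = 110·0.09 + 234.4·0.05 + 17.6·0.34 + 110·0.28 = 58.404; total area S = 472.0 m².
ᾱ = 0.1237, so room constant R = A/(1−ᾱ) = 66.648 m².
Lp = Lw + 10 log₁₀(4/R) = 91.9 -12.22 = 79.7 dB.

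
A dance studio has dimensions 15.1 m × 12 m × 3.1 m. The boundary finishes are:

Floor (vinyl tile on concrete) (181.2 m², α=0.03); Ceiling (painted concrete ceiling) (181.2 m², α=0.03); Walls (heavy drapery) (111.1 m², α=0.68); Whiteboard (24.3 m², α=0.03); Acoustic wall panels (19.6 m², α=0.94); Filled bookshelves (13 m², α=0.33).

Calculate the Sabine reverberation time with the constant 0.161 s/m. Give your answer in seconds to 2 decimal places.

0.82 s

Equivalent absorption area: A = 181.2*0.03 + 181.2*0.03 + 111.1*0.68 + 24.3*0.03 + 19.6*0.94 + 13*0.33 = 109.863 m².
Room volume: 561.72 m³.
Sabine: RT60 = 0.161 × 561.72 / 109.863 = 0.82 s.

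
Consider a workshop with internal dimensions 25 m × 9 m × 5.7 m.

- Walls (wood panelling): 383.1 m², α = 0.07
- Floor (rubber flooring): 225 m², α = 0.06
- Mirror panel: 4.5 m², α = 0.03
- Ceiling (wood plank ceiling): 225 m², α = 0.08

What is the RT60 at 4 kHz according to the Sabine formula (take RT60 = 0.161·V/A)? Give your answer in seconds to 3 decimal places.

Total absorption A = 383.1·0.07 + 225·0.06 + 4.5·0.03 + 225·0.08
  = 26.817 + 13.500 + 0.135 + 18.000 = 58.452 m² sabins.
V = 25·9·5.7 = 1282.5 m³.
Sabine: RT60 = 0.161 × 1282.5 / 58.452 = 3.533 s.

3.533 seconds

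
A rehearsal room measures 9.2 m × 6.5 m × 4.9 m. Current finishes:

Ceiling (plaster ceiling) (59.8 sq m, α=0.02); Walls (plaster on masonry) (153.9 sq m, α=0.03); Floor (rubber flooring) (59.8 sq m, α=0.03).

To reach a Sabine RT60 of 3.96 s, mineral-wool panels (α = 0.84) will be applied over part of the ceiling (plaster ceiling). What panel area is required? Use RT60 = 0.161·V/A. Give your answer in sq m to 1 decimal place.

5.3

Total absorption A₁ = 59.8·0.02 + 153.9·0.03 + 59.8·0.03
  = 1.196 + 4.617 + 1.794 = 7.607 sq m sabins.
V = 293.02 m³. Target absorption A₂ = 0.161 × 293.02 / 3.96 = 11.913 sabins.
Absorption to add: 11.913 − 7.607 = 4.306 sabins.
Net gain per sq m: Δα = 0.84 − 0.02 = 0.82.
Panel area = 4.306 / 0.82 = 5.3 sq m.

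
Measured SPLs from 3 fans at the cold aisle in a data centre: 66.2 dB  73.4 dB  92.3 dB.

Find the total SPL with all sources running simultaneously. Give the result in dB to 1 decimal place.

92.4 dB

Sum in the linear (power) domain: Σ 10^(Lᵢ/10) = 10^(66.2/10) + 10^(73.4/10) + 10^(92.3/10) = 1.724e+09.
L_total = 10·log₁₀(1.724e+09) = 92.4 dB.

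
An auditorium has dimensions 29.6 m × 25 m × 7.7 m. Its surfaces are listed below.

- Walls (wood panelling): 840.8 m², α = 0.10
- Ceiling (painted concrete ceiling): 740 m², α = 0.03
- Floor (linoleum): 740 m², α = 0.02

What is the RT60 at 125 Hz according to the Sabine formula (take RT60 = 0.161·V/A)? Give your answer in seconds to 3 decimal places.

Equivalent absorption area: A = 840.8×0.10 + 740×0.03 + 740×0.02 = 121.080 m².
V = 29.6·25·7.7 = 5698 m³.
T = 0.161 V/A = 0.161·5698/121.080 = 7.577 s.

7.577 s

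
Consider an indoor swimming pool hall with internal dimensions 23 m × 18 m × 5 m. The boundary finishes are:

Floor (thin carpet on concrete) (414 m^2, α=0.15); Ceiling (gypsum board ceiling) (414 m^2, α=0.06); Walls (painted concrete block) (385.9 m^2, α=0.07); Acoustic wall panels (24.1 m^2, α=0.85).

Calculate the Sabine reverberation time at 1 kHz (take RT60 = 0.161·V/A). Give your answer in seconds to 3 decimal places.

2.479 sec

A = Σ Sᵢαᵢ = 414*0.15 + 414*0.06 + 385.9*0.07 + 24.1*0.85 = 134.438 sabins.
V = 23·18·5 = 2070 m³.
Sabine: RT60 = 0.161 × 2070 / 134.438 = 2.479 s.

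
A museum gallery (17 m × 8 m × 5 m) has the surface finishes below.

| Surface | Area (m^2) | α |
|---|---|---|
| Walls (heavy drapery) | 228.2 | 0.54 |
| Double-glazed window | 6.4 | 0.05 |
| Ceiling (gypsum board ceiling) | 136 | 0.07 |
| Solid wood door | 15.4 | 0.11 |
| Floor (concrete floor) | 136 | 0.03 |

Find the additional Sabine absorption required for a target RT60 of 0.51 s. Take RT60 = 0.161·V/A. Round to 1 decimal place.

Equivalent absorption area: A₁ = 228.2*0.54 + 6.4*0.05 + 136*0.07 + 15.4*0.11 + 136*0.03 = 138.842 m^2.
Target A₂ = 0.161·680/0.51 = 214.667 sabins (V = 680 m³).
ΔA = A₂ − A₁ = 214.667 − 138.842 = 75.8 sabins.

75.8 sabins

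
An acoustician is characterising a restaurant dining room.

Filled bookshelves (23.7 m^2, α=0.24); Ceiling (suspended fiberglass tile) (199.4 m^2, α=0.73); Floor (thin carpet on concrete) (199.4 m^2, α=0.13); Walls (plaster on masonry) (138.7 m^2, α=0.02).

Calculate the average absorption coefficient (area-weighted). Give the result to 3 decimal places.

Total surface area S = 561.2 m^2.
A = 23.7·0.24 + 199.4·0.73 + 199.4·0.13 + 138.7·0.02 = 179.946 sabins.
ᾱ = 179.946 / 561.2 = 0.321.

0.321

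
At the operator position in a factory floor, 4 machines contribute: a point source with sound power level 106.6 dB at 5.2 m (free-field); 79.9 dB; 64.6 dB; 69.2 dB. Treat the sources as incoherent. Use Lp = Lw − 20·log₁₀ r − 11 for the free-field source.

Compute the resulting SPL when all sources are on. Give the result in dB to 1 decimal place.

83.9 dB

Source at 5.2 m: Lp = 106.6 − 20·log₁₀(5.2) − 11 = 81.3 dB.
Converting to relative power and adding: 10^(81.3/10) + 10^(79.9/10) + 10^(64.6/10) + 10^(69.2/10) = 2.438e+08.
L_total = 10·log₁₀(2.438e+08) = 83.9 dB.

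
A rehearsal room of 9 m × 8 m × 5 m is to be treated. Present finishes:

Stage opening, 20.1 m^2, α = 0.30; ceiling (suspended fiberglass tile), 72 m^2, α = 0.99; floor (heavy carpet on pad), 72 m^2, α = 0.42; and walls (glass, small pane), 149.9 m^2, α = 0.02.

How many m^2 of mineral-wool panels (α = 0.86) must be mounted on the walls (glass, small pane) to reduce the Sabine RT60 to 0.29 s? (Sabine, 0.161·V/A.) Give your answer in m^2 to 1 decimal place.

Equivalent absorption area: A₁ = 20.1×0.30 + 72×0.99 + 72×0.42 + 149.9×0.02 = 110.548 m^2.
V = 360 m³. Target absorption A₂ = 0.161 × 360 / 0.29 = 199.862 sabins.
Absorption to add: 199.862 − 110.548 = 89.314 sabins.
Net gain per m^2: Δα = 0.86 − 0.02 = 0.84.
Panel area = 89.314 / 0.84 = 106.3 m^2.

106.3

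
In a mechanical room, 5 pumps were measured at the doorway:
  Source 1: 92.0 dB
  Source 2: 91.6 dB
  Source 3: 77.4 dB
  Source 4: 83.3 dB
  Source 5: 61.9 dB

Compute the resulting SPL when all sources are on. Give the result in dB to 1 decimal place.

Sum in the linear (power) domain: Σ 10^(Lᵢ/10) = 10^(92.0/10) + 10^(91.6/10) + 10^(77.4/10) + 10^(83.3/10) + 10^(61.9/10) = 3.301e+09.
Combined level = 10 log₁₀(3.301e+09) = 95.2 dB.

95.2 dB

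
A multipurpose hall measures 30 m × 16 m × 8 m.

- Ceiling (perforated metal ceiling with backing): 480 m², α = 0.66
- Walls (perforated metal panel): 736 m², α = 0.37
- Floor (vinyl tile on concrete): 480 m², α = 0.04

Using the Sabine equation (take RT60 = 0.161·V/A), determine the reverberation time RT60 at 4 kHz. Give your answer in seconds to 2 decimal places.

Summing Sᵢαᵢ: 316.800 + 272.320 + 19.200 → A = 608.320 sabins.
Volume V = 30 × 16 × 8 = 3840 m³.
RT60 = 0.161 · V / A = 0.161 × 3840 / 608.320 = 1.02 s.

1.02 seconds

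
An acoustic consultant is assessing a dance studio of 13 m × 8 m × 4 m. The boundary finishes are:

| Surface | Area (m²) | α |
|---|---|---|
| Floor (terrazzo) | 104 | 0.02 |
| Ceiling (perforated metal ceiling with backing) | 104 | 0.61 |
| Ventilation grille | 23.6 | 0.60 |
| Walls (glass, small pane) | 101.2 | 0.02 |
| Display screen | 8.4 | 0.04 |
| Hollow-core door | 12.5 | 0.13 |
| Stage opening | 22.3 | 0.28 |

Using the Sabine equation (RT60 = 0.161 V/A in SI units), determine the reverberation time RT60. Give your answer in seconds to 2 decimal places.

A = Σ Sᵢαᵢ = 104*0.02 + 104*0.61 + 23.6*0.60 + 101.2*0.02 + 8.4*0.04 + 12.5*0.13 + 22.3*0.28 = 89.909 sabins.
Room volume: 416 m³.
RT60 = 0.161 · V / A = 0.161 × 416 / 89.909 = 0.74 s.

0.74 sec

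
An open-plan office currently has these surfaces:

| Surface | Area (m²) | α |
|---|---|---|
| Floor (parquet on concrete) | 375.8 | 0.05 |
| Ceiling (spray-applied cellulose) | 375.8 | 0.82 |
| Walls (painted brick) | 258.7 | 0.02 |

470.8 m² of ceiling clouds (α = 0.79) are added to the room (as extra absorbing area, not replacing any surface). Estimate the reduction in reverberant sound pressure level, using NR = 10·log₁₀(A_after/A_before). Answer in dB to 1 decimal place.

Equivalent absorption area: A_before = 375.8*0.05 + 375.8*0.82 + 258.7*0.02 = 332.120 m².
Treatment contributes 470.8·0.79 = 371.932 sabins.
A_after = 332.120 + 371.932 = 704.052 sabins.
NR = 10·log₁₀(704.052/332.120) = 3.3 dB.

3.3 dB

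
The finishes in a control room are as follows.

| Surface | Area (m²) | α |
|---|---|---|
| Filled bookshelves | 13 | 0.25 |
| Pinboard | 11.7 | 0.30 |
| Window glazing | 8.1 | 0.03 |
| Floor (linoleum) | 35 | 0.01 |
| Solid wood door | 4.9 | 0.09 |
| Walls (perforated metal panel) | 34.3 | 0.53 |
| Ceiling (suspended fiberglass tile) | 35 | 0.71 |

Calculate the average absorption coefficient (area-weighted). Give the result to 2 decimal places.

0.36

Total surface area S = 142.0 m².
A = 13·0.25 + 11.7·0.30 + 8.1·0.03 + 35·0.01 + 4.9·0.09 + 34.3·0.53 + 35·0.71 = 50.823 sabins.
ᾱ = 50.823 / 142.0 = 0.36.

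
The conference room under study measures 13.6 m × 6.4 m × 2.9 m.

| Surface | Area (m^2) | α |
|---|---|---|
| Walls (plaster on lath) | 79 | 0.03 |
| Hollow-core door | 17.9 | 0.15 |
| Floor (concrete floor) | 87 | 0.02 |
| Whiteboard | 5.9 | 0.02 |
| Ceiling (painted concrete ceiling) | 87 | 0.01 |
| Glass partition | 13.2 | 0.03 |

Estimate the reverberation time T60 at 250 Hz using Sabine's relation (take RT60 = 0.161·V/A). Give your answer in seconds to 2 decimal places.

4.97 seconds

Equivalent absorption area: A = 79×0.03 + 17.9×0.15 + 87×0.02 + 5.9×0.02 + 87×0.01 + 13.2×0.03 = 8.179 m^2.
Room volume: 252.416 m³.
T = 0.161 V/A = 0.161·252.416/8.179 = 4.97 s.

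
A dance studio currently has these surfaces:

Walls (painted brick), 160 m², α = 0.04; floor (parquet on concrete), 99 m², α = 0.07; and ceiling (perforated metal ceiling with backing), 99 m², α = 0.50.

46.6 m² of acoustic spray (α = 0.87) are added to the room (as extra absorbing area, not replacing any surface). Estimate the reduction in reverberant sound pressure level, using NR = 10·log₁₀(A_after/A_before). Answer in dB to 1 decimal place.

2.2 dB

A_before = Σ Sᵢαᵢ = 160*0.04 + 99*0.07 + 99*0.50 = 62.830 sabins.
Treatment contributes 46.6·0.87 = 40.542 sabins.
A_after = 62.830 + 40.542 = 103.372 sabins.
Reduction = 10 log₁₀(A_after/A_before) = 10 log₁₀(1.6453) = 2.2 dB.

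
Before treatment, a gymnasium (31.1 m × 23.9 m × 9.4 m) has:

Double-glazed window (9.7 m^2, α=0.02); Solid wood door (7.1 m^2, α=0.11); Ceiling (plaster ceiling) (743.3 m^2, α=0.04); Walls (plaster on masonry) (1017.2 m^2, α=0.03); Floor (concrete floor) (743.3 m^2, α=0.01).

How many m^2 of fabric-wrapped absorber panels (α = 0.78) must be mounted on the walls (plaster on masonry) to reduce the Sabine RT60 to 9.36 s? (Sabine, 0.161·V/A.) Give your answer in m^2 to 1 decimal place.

Summing Sᵢαᵢ: 0.194 + 0.781 + 29.732 + 30.516 + 7.433 → A₁ = 68.656 sabins.
V = 6986.926 m³. Target absorption A₂ = 0.161 × 6986.926 / 9.36 = 120.181 sabins.
Absorption to add: 120.181 − 68.656 = 51.525 sabins.
Each m^2 of panel replacing the walls (plaster on masonry) adds (0.78 − 0.03) = 0.75 sabins.
Panel area = 51.525 / 0.75 = 68.7 m^2.

68.7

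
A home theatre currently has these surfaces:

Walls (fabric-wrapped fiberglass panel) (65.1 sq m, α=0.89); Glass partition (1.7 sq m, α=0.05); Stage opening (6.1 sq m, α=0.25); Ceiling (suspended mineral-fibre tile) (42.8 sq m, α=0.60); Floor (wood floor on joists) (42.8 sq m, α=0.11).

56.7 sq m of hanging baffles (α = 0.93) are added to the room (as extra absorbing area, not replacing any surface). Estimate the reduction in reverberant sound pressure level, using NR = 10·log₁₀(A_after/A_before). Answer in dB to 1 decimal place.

A_before = Σ Sᵢαᵢ = 65.1×0.89 + 1.7×0.05 + 6.1×0.25 + 42.8×0.60 + 42.8×0.11 = 89.937 sabins.
Added absorption = 56.7 × 0.93 = 52.731 sabins.
New total A_after = 142.668 sabins.
Reduction = 10 log₁₀(A_after/A_before) = 10 log₁₀(1.5863) = 2.0 dB.

2.0 dB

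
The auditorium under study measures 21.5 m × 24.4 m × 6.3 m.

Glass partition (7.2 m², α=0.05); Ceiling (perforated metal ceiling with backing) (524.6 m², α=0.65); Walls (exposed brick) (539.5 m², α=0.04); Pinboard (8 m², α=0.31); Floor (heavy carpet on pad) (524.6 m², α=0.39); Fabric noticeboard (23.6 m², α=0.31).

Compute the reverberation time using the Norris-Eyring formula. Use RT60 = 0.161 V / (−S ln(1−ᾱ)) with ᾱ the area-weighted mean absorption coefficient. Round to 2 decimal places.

0.75 s

S = Σ Sᵢ = 1627.5 m².
Absorption A = 7.2·0.05 + 524.6·0.65 + 539.5·0.04 + 8·0.31 + 524.6·0.39 + 23.6·0.31 = 577.320 sabins.
Mean coefficient ᾱ = A/S = 0.3547.
Eyring denominator: −S ln(1−ᾱ) = 712.910.
V = 21.5 × 24.4 × 6.3 = 3304.98 m³.
T = 0.161·V/[−S·ln(1−ᾱ)] = 0.161·3304.98/712.910 = 0.75 s.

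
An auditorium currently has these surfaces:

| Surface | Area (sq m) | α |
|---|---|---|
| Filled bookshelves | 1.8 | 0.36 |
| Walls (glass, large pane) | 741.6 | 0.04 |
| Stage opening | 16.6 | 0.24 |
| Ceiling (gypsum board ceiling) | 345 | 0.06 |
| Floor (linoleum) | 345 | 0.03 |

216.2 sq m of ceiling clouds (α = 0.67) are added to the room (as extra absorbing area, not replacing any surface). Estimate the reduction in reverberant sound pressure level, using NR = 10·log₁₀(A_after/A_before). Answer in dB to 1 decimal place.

5.1 dB

Total absorption A_before = 1.8·0.36 + 741.6·0.04 + 16.6·0.24 + 345·0.06 + 345·0.03
  = 0.648 + 29.664 + 3.984 + 20.700 + 10.350 = 65.346 sq m sabins.
Added absorption = 216.2 × 0.67 = 144.854 sabins.
New total A_after = 210.200 sabins.
NR = 10·log₁₀(210.200/65.346) = 5.1 dB.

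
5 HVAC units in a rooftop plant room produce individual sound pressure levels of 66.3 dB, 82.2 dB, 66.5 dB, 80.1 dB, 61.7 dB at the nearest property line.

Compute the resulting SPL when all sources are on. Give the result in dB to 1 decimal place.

Σ 10^(Lᵢ/10) = 2.785e+08.
L_total = 10·log₁₀(2.785e+08) = 84.4 dB.

84.4 dB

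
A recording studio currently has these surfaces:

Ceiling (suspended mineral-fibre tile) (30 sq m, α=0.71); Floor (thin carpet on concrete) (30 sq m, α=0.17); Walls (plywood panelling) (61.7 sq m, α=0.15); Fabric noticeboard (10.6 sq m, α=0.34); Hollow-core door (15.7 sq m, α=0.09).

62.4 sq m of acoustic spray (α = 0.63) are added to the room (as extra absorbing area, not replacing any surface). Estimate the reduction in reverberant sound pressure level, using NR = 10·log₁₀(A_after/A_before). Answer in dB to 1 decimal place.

2.9 dB

Summing Sᵢαᵢ: 21.300 + 5.100 + 9.255 + 3.604 + 1.413 → A_before = 40.672 sabins.
Added absorption = 62.4 × 0.63 = 39.312 sabins.
New total A_after = 79.984 sabins.
Reduction = 10 log₁₀(A_after/A_before) = 10 log₁₀(1.9666) = 2.9 dB.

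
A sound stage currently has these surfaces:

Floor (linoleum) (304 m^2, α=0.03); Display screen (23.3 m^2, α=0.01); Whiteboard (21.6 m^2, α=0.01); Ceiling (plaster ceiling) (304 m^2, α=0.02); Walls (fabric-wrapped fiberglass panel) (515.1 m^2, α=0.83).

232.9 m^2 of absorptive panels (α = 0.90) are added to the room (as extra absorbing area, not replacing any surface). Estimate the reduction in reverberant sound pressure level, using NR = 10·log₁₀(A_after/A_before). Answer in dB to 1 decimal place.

Equivalent absorption area: A_before = 304·0.03 + 23.3·0.01 + 21.6·0.01 + 304·0.02 + 515.1·0.83 = 443.182 m^2.
Added absorption = 232.9 × 0.90 = 209.610 sabins.
New total A_after = 652.792 sabins.
NR = 10·log₁₀(652.792/443.182) = 1.7 dB.

1.7 dB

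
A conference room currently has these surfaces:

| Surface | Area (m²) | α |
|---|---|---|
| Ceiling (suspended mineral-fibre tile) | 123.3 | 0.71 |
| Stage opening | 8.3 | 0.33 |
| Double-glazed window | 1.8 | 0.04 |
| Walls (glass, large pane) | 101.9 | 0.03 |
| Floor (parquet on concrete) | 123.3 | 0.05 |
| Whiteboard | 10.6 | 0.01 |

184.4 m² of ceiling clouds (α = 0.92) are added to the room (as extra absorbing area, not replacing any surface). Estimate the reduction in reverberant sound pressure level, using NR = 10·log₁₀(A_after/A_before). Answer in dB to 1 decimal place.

4.3 dB

Total absorption A_before = 123.3*0.71 + 8.3*0.33 + 1.8*0.04 + 101.9*0.03 + 123.3*0.05 + 10.6*0.01
  = 87.543 + 2.739 + 0.072 + 3.057 + 6.165 + 0.106 = 99.682 m² sabins.
Treatment contributes 184.4·0.92 = 169.648 sabins.
New total A_after = 269.330 sabins.
NR = 10·log₁₀(269.330/99.682) = 4.3 dB.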